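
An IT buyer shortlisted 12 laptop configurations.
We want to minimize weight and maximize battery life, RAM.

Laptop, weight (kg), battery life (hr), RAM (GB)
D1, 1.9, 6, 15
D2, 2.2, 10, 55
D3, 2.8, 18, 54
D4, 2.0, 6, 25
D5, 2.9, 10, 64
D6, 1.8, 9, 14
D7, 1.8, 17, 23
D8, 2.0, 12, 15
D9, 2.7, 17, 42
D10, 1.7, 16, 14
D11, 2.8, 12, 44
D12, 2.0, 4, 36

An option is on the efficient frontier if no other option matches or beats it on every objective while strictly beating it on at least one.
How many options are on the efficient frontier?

8

D1: dominated by D7 (weight 1.8≤1.9, battery life 17≥6, RAM 23≥15).
D2: not dominated.
D3: not dominated (best battery life).
D4: not dominated.
D5: not dominated (best RAM).
D6: dominated by D7 (weight 1.8≤1.8, battery life 17≥9, RAM 23≥14).
D7: not dominated.
D8: dominated by D7 (weight 1.8≤2.0, battery life 17≥12, RAM 23≥15).
D9: not dominated.
D10: not dominated (best weight).
D11: dominated by D3 (weight 2.8≤2.8, battery life 18≥12, RAM 54≥44).
D12: not dominated.
Pareto-optimal: D2, D3, D4, D5, D7, D9, D10, D12 → 8.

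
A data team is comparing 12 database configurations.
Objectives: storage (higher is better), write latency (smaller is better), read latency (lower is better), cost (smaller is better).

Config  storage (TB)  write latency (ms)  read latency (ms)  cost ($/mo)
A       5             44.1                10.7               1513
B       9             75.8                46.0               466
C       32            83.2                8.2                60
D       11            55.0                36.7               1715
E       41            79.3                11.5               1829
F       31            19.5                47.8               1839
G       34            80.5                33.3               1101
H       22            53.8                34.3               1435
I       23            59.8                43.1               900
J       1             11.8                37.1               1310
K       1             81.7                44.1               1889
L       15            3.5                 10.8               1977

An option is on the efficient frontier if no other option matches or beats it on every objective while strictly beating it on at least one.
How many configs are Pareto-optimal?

10

A: not dominated.
B: not dominated.
C: not dominated (best read latency).
D: dominated by H (storage 22≥11, write latency 53.8≤55.0, read latency 34.3≤36.7, cost 1435≤1715).
E: not dominated (best storage).
F: not dominated.
G: not dominated.
H: not dominated.
I: not dominated.
J: not dominated.
K: dominated by A (storage 5≥1, write latency 44.1≤81.7, read latency 10.7≤44.1, cost 1513≤1889).
L: not dominated (best write latency).
Pareto-optimal: A, B, C, E, F, G, H, I, J, L → 10.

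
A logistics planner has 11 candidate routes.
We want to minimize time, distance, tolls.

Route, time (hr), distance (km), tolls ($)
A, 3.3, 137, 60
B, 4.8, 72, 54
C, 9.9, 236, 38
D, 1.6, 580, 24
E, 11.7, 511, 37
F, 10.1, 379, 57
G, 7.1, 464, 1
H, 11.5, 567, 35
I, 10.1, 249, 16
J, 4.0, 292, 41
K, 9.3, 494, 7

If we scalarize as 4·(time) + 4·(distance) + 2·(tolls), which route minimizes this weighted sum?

B

A: 4·3.3 + 4·137 + 2·60 = 681.2
B: 4·4.8 + 4·72 + 2·54 = 415.2
C: 4·9.9 + 4·236 + 2·38 = 1059.6
D: 4·1.6 + 4·580 + 2·24 = 2374.4
E: 4·11.7 + 4·511 + 2·37 = 2164.8
F: 4·10.1 + 4·379 + 2·57 = 1670.4
G: 4·7.1 + 4·464 + 2·1 = 1886.4
H: 4·11.5 + 4·567 + 2·35 = 2384.0
I: 4·10.1 + 4·249 + 2·16 = 1068.4
J: 4·4.0 + 4·292 + 2·41 = 1266.0
K: 4·9.3 + 4·494 + 2·7 = 2027.2
Lowest: B at 415.2.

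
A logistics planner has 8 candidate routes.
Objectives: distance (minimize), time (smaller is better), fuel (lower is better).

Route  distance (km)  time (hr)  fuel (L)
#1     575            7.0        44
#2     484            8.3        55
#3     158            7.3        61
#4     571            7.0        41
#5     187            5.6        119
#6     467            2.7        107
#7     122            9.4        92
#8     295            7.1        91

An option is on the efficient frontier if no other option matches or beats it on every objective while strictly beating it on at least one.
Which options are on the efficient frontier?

#2, #3, #4, #5, #6, #7, #8

#1: dominated by #4 (distance 571≤575, time 7.0≤7.0, fuel 41≤44).
#2: not dominated.
#3: not dominated.
#4: not dominated (best fuel).
#5: not dominated.
#6: not dominated (best time).
#7: not dominated (best distance).
#8: not dominated.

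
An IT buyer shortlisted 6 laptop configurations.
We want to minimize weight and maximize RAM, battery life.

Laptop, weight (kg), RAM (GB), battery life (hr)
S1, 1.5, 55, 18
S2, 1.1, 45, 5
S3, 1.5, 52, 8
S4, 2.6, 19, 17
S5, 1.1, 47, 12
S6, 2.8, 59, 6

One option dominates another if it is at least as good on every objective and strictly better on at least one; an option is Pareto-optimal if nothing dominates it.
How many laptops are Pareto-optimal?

S1: not dominated (best battery life).
S2: dominated by S5 (weight 1.1≤1.1, RAM 47≥45, battery life 12≥5).
S3: dominated by S1 (weight 1.5≤1.5, RAM 55≥52, battery life 18≥8).
S4: dominated by S1 (weight 1.5≤2.6, RAM 55≥19, battery life 18≥17).
S5: not dominated.
S6: not dominated (best RAM).
Pareto-optimal: S1, S5, S6 → 3.

3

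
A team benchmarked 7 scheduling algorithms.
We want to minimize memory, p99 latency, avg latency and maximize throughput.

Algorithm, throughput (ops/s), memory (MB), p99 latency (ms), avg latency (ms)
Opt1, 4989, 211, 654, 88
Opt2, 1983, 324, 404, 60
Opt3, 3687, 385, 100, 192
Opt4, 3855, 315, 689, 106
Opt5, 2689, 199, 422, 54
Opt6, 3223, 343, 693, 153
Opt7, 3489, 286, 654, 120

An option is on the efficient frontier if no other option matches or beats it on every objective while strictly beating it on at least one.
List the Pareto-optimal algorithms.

Opt1, Opt2, Opt3, Opt5

Opt1: not dominated (best throughput).
Opt2: not dominated.
Opt3: not dominated (best p99 latency).
Opt4: dominated by Opt1 (throughput 4989≥3855, memory 211≤315, p99 latency 654≤689, avg latency 88≤106).
Opt5: not dominated (best memory).
Opt6: dominated by Opt1 (throughput 4989≥3223, memory 211≤343, p99 latency 654≤693, avg latency 88≤153).
Opt7: dominated by Opt1 (throughput 4989≥3489, memory 211≤286, p99 latency 654≤654, avg latency 88≤120).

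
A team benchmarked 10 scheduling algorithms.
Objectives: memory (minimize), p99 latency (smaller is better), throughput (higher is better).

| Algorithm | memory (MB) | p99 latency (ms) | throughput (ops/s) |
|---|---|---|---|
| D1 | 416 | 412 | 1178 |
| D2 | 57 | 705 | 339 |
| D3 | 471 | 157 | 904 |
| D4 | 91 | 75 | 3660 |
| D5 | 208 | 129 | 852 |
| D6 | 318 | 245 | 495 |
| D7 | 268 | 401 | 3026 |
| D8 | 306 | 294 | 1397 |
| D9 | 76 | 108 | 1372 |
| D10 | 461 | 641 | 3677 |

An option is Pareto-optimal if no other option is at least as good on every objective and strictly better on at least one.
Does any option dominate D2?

D1: worse on memory (416 vs 57).
D3: worse on memory (471 vs 57).
D4: worse on memory (91 vs 57).
D5: worse on memory (208 vs 57).
D6: worse on memory (318 vs 57).
D7: worse on memory (268 vs 57).
D8: worse on memory (306 vs 57).
D9: worse on memory (76 vs 57).
D10: worse on memory (461 vs 57).
No option is at least as good as D2 on every objective and strictly better on one.

No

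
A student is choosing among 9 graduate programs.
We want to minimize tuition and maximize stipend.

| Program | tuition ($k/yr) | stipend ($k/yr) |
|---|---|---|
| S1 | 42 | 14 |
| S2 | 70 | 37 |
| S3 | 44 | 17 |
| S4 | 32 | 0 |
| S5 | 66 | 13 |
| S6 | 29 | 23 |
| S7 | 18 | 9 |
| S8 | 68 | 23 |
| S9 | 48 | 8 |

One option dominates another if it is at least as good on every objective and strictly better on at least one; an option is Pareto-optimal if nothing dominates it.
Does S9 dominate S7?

S9 vs S7: S9 is worse on tuition (48 vs 18), so it does not dominate S7.

No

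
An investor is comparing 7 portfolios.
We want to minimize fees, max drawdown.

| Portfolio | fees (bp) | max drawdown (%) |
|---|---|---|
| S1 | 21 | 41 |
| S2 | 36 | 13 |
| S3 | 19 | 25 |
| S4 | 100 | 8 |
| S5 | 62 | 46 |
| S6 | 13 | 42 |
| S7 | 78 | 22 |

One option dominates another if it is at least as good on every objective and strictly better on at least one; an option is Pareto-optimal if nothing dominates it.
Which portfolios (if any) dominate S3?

none

S1: worse on fees (21 vs 19).
S2: worse on fees (36 vs 19).
S4: worse on fees (100 vs 19).
S5: worse on fees (62 vs 19).
S6: worse on max drawdown (42 vs 25).
S7: worse on fees (78 vs 19).
No option dominates S3.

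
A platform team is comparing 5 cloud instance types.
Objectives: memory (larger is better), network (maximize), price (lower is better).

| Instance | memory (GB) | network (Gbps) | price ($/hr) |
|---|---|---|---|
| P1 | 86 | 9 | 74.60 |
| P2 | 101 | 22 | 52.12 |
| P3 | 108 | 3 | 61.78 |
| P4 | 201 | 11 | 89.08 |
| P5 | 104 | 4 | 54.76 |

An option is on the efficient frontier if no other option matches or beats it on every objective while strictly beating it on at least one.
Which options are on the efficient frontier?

P1: dominated by P2 (memory 101≥86, network 22≥9, price 52.12≤74.60).
P2: not dominated (best network).
P3: not dominated.
P4: not dominated (best memory).
P5: not dominated.

P2, P3, P4, P5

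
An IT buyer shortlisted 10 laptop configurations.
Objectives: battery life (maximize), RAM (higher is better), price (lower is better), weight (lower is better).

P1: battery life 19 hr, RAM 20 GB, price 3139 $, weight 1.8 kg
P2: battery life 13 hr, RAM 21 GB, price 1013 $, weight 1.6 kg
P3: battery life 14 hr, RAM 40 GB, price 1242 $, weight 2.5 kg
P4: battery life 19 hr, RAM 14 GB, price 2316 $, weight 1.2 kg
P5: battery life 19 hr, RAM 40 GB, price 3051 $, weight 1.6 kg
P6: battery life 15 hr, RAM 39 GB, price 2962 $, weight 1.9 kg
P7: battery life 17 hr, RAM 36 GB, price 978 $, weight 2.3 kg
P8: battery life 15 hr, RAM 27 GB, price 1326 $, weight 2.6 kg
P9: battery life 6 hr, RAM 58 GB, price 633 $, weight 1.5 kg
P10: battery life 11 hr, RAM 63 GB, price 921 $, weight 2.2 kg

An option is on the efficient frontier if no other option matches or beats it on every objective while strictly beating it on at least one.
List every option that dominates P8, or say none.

P7

P7: battery life 17≥15, RAM 36≥27, price 978≤1326, weight 2.3≤2.6 — dominates P8.
Others (P1, P2, P3, P4, P5, P6, P9, P10) are each worse than P8 on at least one objective.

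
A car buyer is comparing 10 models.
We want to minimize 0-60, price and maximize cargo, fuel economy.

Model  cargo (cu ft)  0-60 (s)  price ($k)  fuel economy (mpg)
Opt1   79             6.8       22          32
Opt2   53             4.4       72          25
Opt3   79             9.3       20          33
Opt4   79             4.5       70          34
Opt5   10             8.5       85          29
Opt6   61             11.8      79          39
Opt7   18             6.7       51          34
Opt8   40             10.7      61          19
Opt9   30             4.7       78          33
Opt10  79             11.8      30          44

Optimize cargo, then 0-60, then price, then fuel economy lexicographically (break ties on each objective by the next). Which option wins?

First maximize cargo: best is 79, kept {Opt1, Opt3, Opt4, Opt10}.
Then minimize 0-60: best is 4.5, kept {Opt4}.

Opt4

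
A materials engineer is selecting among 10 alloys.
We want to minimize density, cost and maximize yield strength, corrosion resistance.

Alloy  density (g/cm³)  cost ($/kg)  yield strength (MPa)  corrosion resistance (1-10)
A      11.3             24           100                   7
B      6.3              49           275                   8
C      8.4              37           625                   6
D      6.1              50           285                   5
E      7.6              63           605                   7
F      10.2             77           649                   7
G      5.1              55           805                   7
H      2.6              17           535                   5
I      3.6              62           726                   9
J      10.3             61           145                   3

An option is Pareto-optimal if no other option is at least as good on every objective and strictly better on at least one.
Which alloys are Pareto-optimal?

A: not dominated.
B: not dominated.
C: not dominated.
D: dominated by H (density 2.6≤6.1, cost 17≤50, yield strength 535≥285, corrosion resistance 5≥5).
E: dominated by G (density 5.1≤7.6, cost 55≤63, yield strength 805≥605, corrosion resistance 7≥7).
F: dominated by G (density 5.1≤10.2, cost 55≤77, yield strength 805≥649, corrosion resistance 7≥7).
G: not dominated (best yield strength).
H: not dominated (best density).
I: not dominated (best corrosion resistance).
J: dominated by B (density 6.3≤10.3, cost 49≤61, yield strength 275≥145, corrosion resistance 8≥3).

A, B, C, G, H, I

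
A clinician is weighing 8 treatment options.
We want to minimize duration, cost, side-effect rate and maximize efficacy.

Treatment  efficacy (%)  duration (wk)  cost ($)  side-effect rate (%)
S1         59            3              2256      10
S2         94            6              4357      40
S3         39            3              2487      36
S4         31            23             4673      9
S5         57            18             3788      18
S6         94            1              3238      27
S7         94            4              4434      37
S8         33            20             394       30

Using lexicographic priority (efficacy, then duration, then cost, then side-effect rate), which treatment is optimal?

S6

First maximize efficacy: best is 94, kept {S2, S6, S7}.
Then minimize duration: best is 1, kept {S6}.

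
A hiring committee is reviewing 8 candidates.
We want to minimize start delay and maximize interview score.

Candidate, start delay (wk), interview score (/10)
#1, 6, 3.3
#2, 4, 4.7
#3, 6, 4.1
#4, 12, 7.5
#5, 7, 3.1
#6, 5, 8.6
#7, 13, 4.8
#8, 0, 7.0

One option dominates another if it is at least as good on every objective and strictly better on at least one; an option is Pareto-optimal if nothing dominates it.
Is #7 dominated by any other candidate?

#4 vs #7: start delay 12≤13, interview score 7.5≥4.8 — #4 is at least as good on every objective and strictly better on at least one, so #4 dominates #7.

Yes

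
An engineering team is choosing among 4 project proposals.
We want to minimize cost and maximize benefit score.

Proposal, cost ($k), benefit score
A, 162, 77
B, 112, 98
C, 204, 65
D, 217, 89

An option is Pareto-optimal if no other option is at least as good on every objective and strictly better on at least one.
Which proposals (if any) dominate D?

B

B: cost 112≤217, benefit score 98≥89 — dominates D.
Others (A, C) are each worse than D on at least one objective.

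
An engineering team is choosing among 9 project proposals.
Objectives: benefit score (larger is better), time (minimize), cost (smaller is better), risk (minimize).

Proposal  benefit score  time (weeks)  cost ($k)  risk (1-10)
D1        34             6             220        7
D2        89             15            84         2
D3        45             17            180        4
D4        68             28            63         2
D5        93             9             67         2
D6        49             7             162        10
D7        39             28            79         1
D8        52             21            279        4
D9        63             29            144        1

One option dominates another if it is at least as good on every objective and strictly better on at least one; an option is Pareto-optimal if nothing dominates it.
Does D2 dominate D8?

Yes

D2 vs D8: benefit score 89≥52, time 15≤21, cost 84≤279, risk 2≤4 — D2 is at least as good on every objective with at least one strict improvement.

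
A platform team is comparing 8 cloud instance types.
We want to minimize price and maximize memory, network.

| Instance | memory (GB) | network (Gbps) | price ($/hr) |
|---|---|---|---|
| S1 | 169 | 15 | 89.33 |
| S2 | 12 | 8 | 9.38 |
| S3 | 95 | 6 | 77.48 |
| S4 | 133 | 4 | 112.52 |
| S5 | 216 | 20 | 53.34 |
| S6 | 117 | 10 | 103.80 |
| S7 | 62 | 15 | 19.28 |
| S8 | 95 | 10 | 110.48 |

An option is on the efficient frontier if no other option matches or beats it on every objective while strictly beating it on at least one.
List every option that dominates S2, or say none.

none

S1: worse on price (89.33 vs 9.38).
S3: worse on network (6 vs 8).
S4: worse on network (4 vs 8).
S5: worse on price (53.34 vs 9.38).
S6: worse on price (103.80 vs 9.38).
S7: worse on price (19.28 vs 9.38).
S8: worse on price (110.48 vs 9.38).
No option dominates S2.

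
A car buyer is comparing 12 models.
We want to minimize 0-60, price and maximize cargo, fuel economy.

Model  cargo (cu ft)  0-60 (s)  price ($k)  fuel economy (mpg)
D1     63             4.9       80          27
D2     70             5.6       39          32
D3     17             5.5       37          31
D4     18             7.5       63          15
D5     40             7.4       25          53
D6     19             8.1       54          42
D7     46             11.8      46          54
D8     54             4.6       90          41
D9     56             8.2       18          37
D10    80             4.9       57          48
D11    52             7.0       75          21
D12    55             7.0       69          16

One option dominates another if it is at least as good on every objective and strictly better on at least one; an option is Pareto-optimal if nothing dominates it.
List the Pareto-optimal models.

D1: dominated by D10 (cargo 80≥63, 0-60 4.9≤4.9, price 57≤80, fuel economy 48≥27).
D2: not dominated.
D3: not dominated.
D4: dominated by D2 (cargo 70≥18, 0-60 5.6≤7.5, price 39≤63, fuel economy 32≥15).
D5: not dominated.
D6: dominated by D5 (cargo 40≥19, 0-60 7.4≤8.1, price 25≤54, fuel economy 53≥42).
D7: not dominated (best fuel economy).
D8: not dominated (best 0-60).
D9: not dominated (best price).
D10: not dominated (best cargo).
D11: dominated by D2 (cargo 70≥52, 0-60 5.6≤7.0, price 39≤75, fuel economy 32≥21).
D12: dominated by D2 (cargo 70≥55, 0-60 5.6≤7.0, price 39≤69, fuel economy 32≥16).

D2, D3, D5, D7, D8, D9, D10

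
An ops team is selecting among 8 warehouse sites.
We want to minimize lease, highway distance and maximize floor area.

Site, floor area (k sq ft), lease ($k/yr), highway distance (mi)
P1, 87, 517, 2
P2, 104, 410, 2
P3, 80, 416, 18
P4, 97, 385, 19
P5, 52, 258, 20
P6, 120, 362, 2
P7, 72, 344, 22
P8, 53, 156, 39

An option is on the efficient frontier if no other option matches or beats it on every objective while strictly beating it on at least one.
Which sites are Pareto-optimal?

P1: dominated by P2 (floor area 104≥87, lease 410≤517, highway distance 2≤2).
P2: dominated by P6 (floor area 120≥104, lease 362≤410, highway distance 2≤2).
P3: dominated by P2 (floor area 104≥80, lease 410≤416, highway distance 2≤18).
P4: dominated by P6 (floor area 120≥97, lease 362≤385, highway distance 2≤19).
P5: not dominated.
P6: not dominated (best floor area).
P7: not dominated.
P8: not dominated (best lease).

P5, P6, P7, P8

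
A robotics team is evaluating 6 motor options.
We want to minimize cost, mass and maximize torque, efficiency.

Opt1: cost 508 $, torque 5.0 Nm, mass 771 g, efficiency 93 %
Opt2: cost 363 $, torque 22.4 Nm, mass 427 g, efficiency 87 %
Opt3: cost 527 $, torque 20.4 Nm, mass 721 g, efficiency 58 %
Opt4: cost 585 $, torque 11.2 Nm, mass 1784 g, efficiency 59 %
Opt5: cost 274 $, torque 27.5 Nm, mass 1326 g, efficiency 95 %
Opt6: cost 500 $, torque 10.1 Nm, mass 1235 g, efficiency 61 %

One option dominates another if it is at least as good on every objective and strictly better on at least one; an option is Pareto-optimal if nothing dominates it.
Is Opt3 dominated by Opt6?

Opt6 vs Opt3: Opt6 is worse on torque (10.1 vs 20.4), so it does not dominate Opt3.

No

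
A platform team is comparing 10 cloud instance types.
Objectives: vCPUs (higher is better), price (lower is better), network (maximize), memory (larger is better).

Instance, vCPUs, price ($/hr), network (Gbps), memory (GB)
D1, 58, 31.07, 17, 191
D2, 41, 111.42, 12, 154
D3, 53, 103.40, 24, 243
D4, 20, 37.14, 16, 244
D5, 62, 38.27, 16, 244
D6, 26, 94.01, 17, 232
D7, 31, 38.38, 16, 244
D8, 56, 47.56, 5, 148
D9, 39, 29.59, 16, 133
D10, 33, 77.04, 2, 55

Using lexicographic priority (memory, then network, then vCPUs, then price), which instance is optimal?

D5

First maximize memory: best is 244, kept {D4, D5, D7}.
Then maximize network: best is 16, kept {D4, D5, D7}.
Then maximize vCPUs: best is 62, kept {D5}.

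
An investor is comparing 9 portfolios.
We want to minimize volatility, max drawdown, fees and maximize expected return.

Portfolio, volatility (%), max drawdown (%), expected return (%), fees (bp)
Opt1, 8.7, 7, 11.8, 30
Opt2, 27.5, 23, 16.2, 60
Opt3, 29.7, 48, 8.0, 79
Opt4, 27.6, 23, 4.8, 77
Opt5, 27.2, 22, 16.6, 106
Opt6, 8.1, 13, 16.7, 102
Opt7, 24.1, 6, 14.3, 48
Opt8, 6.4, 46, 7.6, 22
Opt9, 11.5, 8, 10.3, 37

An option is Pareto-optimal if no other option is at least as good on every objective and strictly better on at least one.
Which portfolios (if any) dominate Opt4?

Opt1: volatility 8.7≤27.6, max drawdown 7≤23, expected return 11.8≥4.8, fees 30≤77 — dominates Opt4.
Opt2: volatility 27.5≤27.6, max drawdown 23≤23, expected return 16.2≥4.8, fees 60≤77 — dominates Opt4.
Opt7: volatility 24.1≤27.6, max drawdown 6≤23, expected return 14.3≥4.8, fees 48≤77 — dominates Opt4.
Opt9: volatility 11.5≤27.6, max drawdown 8≤23, expected return 10.3≥4.8, fees 37≤77 — dominates Opt4.
Others (Opt3, Opt5, Opt6, Opt8) are each worse than Opt4 on at least one objective.

Opt1, Opt2, Opt7, Opt9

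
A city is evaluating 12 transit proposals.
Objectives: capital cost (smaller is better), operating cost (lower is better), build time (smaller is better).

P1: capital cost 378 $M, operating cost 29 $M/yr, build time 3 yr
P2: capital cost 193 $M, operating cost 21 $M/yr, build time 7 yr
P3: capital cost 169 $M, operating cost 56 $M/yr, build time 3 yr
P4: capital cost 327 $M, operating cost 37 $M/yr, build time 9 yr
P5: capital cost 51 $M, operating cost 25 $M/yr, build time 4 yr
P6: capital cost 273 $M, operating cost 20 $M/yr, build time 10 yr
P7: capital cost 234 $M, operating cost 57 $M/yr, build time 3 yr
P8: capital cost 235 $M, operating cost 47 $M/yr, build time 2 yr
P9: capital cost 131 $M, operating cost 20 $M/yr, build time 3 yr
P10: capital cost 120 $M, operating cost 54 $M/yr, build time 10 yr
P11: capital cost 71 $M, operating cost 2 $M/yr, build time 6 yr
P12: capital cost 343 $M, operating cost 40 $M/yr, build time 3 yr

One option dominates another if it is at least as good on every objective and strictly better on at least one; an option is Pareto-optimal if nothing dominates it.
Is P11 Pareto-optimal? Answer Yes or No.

Yes

P1: worse on capital cost (378 vs 71).
P2: worse on capital cost (193 vs 71).
P3: worse on capital cost (169 vs 71).
P4: worse on capital cost (327 vs 71).
P5: worse on operating cost (25 vs 2).
P6: worse on capital cost (273 vs 71).
P7: worse on capital cost (234 vs 71).
P8: worse on capital cost (235 vs 71).
P9: worse on capital cost (131 vs 71).
P10: worse on capital cost (120 vs 71).
P12: worse on capital cost (343 vs 71).
No option is at least as good as P11 on every objective and strictly better on one.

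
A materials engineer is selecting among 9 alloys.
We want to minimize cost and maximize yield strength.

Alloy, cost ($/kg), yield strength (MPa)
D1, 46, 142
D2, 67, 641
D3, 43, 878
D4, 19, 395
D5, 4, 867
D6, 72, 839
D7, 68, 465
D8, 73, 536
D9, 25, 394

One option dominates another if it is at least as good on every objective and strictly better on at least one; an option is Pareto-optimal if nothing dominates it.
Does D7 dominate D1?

No

D7 vs D1: D7 is worse on cost (68 vs 46), so it does not dominate D1.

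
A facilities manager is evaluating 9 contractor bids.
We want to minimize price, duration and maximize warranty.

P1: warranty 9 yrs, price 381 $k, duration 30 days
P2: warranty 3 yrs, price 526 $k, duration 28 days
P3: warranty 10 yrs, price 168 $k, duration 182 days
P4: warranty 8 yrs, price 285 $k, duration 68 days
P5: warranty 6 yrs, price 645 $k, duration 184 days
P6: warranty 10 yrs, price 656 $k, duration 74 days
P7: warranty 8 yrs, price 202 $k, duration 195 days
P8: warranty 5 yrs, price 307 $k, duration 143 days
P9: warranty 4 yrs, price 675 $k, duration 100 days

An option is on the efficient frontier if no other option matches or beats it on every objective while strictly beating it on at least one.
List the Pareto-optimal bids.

P1, P2, P3, P4, P6

P1: not dominated.
P2: not dominated (best duration).
P3: not dominated (best price).
P4: not dominated.
P5: dominated by P1 (warranty 9≥6, price 381≤645, duration 30≤184).
P6: not dominated.
P7: dominated by P3 (warranty 10≥8, price 168≤202, duration 182≤195).
P8: dominated by P4 (warranty 8≥5, price 285≤307, duration 68≤143).
P9: dominated by P1 (warranty 9≥4, price 381≤675, duration 30≤100).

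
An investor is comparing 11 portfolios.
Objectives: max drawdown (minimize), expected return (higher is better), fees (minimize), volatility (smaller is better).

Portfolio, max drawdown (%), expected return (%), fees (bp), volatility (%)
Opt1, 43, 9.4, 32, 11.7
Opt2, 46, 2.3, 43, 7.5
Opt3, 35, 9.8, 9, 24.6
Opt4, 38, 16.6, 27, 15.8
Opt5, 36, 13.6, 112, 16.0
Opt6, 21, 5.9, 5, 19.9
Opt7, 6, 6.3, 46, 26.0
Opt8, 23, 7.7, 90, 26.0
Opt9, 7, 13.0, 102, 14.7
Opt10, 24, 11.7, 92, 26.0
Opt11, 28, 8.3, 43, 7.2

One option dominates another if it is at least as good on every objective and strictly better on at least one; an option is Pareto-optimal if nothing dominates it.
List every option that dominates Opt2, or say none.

Opt11

Opt11: max drawdown 28≤46, expected return 8.3≥2.3, fees 43≤43, volatility 7.2≤7.5 — dominates Opt2.
Others (Opt1, Opt3, Opt4, Opt5, Opt6, Opt7, Opt8, Opt9, Opt10) are each worse than Opt2 on at least one objective.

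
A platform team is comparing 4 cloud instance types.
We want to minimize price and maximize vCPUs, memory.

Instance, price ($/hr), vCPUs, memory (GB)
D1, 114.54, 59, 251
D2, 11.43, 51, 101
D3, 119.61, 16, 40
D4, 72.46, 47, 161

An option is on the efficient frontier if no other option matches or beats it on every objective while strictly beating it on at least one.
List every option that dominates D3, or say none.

D1, D2, D4

D1: price 114.54≤119.61, vCPUs 59≥16, memory 251≥40 — dominates D3.
D2: price 11.43≤119.61, vCPUs 51≥16, memory 101≥40 — dominates D3.
D4: price 72.46≤119.61, vCPUs 47≥16, memory 161≥40 — dominates D3.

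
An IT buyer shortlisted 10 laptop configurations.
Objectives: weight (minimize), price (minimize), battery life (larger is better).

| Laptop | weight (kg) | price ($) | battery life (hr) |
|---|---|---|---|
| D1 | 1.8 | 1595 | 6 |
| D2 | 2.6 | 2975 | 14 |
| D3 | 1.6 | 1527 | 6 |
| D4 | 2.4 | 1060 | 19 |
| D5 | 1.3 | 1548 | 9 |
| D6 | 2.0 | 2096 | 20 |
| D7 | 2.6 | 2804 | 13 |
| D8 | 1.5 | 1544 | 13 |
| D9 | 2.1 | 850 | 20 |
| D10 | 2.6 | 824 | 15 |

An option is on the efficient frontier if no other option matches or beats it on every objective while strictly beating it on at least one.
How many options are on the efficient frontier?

D1: dominated by D3 (weight 1.6≤1.8, price 1527≤1595, battery life 6≥6).
D2: dominated by D4 (weight 2.4≤2.6, price 1060≤2975, battery life 19≥14).
D3: not dominated.
D4: dominated by D9 (weight 2.1≤2.4, price 850≤1060, battery life 20≥19).
D5: not dominated (best weight).
D6: not dominated.
D7: dominated by D4 (weight 2.4≤2.6, price 1060≤2804, battery life 19≥13).
D8: not dominated.
D9: not dominated.
D10: not dominated (best price).
Pareto-optimal: D3, D5, D6, D8, D9, D10 → 6.

6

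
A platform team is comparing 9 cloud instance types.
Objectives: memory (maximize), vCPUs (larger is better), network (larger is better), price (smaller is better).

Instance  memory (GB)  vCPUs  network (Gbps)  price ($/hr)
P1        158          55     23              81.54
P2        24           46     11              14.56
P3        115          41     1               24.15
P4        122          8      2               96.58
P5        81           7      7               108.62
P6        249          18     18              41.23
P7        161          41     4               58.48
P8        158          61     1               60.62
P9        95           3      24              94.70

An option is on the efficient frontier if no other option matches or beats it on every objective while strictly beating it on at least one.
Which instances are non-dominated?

P1, P2, P3, P6, P7, P8, P9

P1: not dominated.
P2: not dominated (best price).
P3: not dominated.
P4: dominated by P1 (memory 158≥122, vCPUs 55≥8, network 23≥2, price 81.54≤96.58).
P5: dominated by P1 (memory 158≥81, vCPUs 55≥7, network 23≥7, price 81.54≤108.62).
P6: not dominated (best memory).
P7: not dominated.
P8: not dominated (best vCPUs).
P9: not dominated (best network).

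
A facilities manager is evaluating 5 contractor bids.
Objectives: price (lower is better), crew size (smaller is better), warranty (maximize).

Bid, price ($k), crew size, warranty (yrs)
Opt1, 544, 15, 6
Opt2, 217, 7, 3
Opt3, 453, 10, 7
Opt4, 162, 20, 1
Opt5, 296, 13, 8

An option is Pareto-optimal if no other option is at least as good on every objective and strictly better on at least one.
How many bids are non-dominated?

4

Opt1: dominated by Opt3 (price 453≤544, crew size 10≤15, warranty 7≥6).
Opt2: not dominated (best crew size).
Opt3: not dominated.
Opt4: not dominated (best price).
Opt5: not dominated (best warranty).
Pareto-optimal: Opt2, Opt3, Opt4, Opt5 → 4.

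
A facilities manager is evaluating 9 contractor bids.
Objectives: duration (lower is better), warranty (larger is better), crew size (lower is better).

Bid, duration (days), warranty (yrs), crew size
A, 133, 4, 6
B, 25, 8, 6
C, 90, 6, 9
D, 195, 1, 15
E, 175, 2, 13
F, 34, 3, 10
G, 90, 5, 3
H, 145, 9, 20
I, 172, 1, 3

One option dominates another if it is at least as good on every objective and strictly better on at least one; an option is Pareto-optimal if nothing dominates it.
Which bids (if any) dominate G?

none

A: worse on duration (133 vs 90).
B: worse on crew size (6 vs 3).
C: worse on crew size (9 vs 3).
D: worse on duration (195 vs 90).
E: worse on duration (175 vs 90).
F: worse on warranty (3 vs 5).
H: worse on duration (145 vs 90).
I: worse on duration (172 vs 90).
No option dominates G.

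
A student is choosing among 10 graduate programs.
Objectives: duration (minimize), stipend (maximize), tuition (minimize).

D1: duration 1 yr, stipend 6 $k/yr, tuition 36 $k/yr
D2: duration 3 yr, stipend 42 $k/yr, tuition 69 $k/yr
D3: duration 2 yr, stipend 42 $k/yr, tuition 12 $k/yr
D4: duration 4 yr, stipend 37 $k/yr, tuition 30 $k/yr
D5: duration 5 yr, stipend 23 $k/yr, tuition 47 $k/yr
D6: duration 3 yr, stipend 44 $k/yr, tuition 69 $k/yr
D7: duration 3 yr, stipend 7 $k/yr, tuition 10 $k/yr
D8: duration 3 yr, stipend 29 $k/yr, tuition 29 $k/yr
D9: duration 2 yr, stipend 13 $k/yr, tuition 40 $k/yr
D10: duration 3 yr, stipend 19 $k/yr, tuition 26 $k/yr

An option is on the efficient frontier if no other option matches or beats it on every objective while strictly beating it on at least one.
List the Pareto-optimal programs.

D1, D3, D6, D7

D1: not dominated (best duration).
D2: dominated by D3 (duration 2≤3, stipend 42≥42, tuition 12≤69).
D3: not dominated.
D4: dominated by D3 (duration 2≤4, stipend 42≥37, tuition 12≤30).
D5: dominated by D3 (duration 2≤5, stipend 42≥23, tuition 12≤47).
D6: not dominated (best stipend).
D7: not dominated (best tuition).
D8: dominated by D3 (duration 2≤3, stipend 42≥29, tuition 12≤29).
D9: dominated by D3 (duration 2≤2, stipend 42≥13, tuition 12≤40).
D10: dominated by D3 (duration 2≤3, stipend 42≥19, tuition 12≤26).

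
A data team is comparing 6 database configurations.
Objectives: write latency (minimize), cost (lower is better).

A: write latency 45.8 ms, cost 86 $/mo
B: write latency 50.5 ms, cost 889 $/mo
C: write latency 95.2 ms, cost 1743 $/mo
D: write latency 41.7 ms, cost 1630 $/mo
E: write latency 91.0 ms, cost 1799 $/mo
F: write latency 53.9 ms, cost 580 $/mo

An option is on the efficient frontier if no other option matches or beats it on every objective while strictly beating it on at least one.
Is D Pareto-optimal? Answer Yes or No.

A: worse on write latency (45.8 vs 41.7).
B: worse on write latency (50.5 vs 41.7).
C: worse on write latency (95.2 vs 41.7).
E: worse on write latency (91.0 vs 41.7).
F: worse on write latency (53.9 vs 41.7).
No option is at least as good as D on every objective and strictly better on one.

Yes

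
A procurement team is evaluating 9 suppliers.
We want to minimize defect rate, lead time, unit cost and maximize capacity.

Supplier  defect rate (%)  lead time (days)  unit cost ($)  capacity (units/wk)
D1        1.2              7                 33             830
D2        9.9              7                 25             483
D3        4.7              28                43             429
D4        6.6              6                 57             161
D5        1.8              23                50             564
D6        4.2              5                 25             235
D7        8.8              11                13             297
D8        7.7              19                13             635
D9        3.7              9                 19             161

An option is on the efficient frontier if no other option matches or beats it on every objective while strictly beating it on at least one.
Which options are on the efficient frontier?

D1, D2, D6, D7, D8, D9

D1: not dominated (best defect rate).
D2: not dominated.
D3: dominated by D1 (defect rate 1.2≤4.7, lead time 7≤28, unit cost 33≤43, capacity 830≥429).
D4: dominated by D6 (defect rate 4.2≤6.6, lead time 5≤6, unit cost 25≤57, capacity 235≥161).
D5: dominated by D1 (defect rate 1.2≤1.8, lead time 7≤23, unit cost 33≤50, capacity 830≥564).
D6: not dominated (best lead time).
D7: not dominated.
D8: not dominated.
D9: not dominated.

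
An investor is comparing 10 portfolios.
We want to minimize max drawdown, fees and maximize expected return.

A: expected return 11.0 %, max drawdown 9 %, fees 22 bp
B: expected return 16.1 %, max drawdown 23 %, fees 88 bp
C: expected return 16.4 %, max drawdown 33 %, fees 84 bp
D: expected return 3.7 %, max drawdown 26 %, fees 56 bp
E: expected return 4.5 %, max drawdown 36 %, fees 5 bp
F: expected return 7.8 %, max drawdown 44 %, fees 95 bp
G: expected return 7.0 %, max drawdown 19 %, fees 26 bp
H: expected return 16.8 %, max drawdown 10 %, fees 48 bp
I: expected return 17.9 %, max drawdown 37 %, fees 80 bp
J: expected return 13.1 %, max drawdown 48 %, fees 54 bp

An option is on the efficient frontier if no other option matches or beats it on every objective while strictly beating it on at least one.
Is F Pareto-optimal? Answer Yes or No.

No

A vs F: expected return 11.0≥7.8, max drawdown 9≤44, fees 22≤95 — A is at least as good on every objective and strictly better on at least one, so A dominates F.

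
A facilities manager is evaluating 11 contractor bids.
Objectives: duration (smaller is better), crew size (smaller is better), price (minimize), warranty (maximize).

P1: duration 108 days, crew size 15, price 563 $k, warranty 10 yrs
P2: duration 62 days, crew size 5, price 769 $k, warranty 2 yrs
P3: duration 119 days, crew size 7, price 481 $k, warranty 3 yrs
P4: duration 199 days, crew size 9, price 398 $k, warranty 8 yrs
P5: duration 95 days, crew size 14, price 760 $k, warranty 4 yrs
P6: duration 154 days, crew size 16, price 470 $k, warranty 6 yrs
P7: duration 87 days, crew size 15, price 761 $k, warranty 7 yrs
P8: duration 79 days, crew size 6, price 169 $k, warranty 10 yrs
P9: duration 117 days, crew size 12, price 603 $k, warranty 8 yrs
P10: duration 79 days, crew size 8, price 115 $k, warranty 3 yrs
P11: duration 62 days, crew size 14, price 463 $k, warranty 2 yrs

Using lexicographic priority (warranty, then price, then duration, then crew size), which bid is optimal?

P8

First maximize warranty: best is 10, kept {P1, P8}.
Then minimize price: best is 169, kept {P8}.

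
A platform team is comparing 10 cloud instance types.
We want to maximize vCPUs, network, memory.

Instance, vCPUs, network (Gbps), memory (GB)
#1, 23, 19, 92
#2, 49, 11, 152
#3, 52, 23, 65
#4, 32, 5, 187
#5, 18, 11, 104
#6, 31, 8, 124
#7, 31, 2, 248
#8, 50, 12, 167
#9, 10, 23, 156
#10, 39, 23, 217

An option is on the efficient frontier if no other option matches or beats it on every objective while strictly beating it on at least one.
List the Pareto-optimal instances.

#1: dominated by #10 (vCPUs 39≥23, network 23≥19, memory 217≥92).
#2: dominated by #8 (vCPUs 50≥49, network 12≥11, memory 167≥152).
#3: not dominated (best vCPUs).
#4: dominated by #10 (vCPUs 39≥32, network 23≥5, memory 217≥187).
#5: dominated by #2 (vCPUs 49≥18, network 11≥11, memory 152≥104).
#6: dominated by #2 (vCPUs 49≥31, network 11≥8, memory 152≥124).
#7: not dominated (best memory).
#8: not dominated.
#9: dominated by #10 (vCPUs 39≥10, network 23≥23, memory 217≥156).
#10: not dominated.

#3, #7, #8, #10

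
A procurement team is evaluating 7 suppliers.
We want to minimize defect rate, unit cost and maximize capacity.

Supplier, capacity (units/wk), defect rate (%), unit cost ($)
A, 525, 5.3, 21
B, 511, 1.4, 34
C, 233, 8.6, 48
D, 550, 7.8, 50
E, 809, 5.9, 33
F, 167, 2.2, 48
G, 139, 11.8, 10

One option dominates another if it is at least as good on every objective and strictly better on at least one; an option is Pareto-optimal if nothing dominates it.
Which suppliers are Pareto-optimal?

A, B, E, G

A: not dominated.
B: not dominated (best defect rate).
C: dominated by A (capacity 525≥233, defect rate 5.3≤8.6, unit cost 21≤48).
D: dominated by E (capacity 809≥550, defect rate 5.9≤7.8, unit cost 33≤50).
E: not dominated (best capacity).
F: dominated by B (capacity 511≥167, defect rate 1.4≤2.2, unit cost 34≤48).
G: not dominated (best unit cost).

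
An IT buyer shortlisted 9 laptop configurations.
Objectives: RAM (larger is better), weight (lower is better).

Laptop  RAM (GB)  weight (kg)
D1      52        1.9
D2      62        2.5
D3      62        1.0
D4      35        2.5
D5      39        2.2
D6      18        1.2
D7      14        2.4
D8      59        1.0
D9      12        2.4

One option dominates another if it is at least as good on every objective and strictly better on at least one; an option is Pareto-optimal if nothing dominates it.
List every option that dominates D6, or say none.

D3, D8

D3: RAM 62≥18, weight 1.0≤1.2 — dominates D6.
D8: RAM 59≥18, weight 1.0≤1.2 — dominates D6.
Others (D1, D2, D4, D5, D7, D9) are each worse than D6 on at least one objective.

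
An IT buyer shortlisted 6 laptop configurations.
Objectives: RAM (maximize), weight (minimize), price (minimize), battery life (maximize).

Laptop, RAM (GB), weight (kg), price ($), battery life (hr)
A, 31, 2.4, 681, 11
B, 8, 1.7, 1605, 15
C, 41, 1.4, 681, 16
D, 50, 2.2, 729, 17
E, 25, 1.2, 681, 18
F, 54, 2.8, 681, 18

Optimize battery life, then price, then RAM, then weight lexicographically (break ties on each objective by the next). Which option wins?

First maximize battery life: best is 18, kept {E, F}.
Then minimize price: best is 681, kept {E, F}.
Then maximize RAM: best is 54, kept {F}.

F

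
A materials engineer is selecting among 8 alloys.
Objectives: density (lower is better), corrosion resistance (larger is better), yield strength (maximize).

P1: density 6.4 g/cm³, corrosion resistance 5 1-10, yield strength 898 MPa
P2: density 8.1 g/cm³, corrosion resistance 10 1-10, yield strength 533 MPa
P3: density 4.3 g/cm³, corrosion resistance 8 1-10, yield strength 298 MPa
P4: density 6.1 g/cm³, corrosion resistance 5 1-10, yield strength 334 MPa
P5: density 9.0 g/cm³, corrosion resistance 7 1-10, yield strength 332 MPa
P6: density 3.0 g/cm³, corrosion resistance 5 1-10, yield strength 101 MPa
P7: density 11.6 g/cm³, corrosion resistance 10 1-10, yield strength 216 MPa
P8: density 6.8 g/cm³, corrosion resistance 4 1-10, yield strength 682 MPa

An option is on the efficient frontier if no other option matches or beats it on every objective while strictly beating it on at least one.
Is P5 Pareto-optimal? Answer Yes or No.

P2 vs P5: density 8.1≤9.0, corrosion resistance 10≥7, yield strength 533≥332 — P2 is at least as good on every objective and strictly better on at least one, so P2 dominates P5.

No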